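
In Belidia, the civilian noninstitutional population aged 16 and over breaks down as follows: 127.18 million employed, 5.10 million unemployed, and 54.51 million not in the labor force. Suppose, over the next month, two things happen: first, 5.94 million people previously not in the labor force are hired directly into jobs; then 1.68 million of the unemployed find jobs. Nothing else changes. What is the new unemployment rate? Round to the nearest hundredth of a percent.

New unemployment rate ≈ 2.47%.

Initially, labor force = 127.18 + 5.10 = 132.28 million, so u = 5.10/132.28 = 3.86%.
After the first change, employed and labor force both rise by 5.94; unemployed unchanged → E = 133.12, U = 5.10, labor force = 138.22 million.
After the second change, unemployed falls and employed rises by 1.68; labor force unchanged → E = 134.80, U = 3.42, labor force = 138.22 million.
New unemployment rate = 3.42 / 138.22 = 2.47%.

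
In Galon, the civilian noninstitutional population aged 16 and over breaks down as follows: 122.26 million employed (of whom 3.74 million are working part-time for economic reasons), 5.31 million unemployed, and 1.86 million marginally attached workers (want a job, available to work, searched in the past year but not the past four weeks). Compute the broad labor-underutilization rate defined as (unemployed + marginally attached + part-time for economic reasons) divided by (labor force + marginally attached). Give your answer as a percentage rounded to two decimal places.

Labor force = 122.26 + 5.31 = 127.57 million.
Numerator = 5.31 + 1.86 + 3.74 = 10.91 million.
Denominator = 127.57 + 1.86 = 129.43 million.
Broad rate = 10.91 / 129.43 = 8.43%.

Broad underutilization rate ≈ 8.43%.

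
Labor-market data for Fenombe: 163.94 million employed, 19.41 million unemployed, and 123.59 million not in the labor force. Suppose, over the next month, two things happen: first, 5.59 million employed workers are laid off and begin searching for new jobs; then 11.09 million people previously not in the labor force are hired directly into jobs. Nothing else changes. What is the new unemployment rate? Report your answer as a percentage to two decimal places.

New unemployment rate ≈ 12.86%.

Initially, labor force = 163.94 + 19.41 = 183.35 million, so u = 19.41/183.35 = 10.59%.
After the first change, employed falls and unemployed rises by 5.59; labor force unchanged → E = 158.35, U = 25.00, labor force = 183.35 million.
After the second change, employed and labor force both rise by 11.09; unemployed unchanged → E = 169.44, U = 25.00, labor force = 194.44 million.
New unemployment rate = 25.00 / 194.44 = 12.86%.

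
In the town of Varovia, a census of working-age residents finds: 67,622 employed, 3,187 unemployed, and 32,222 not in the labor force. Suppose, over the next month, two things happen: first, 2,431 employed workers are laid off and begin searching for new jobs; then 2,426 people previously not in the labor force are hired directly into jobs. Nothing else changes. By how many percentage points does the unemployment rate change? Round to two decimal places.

The unemployment rate changes by +3.17 percentage points.

Initially, labor force = 67,622 + 3,187 = 70,809, so u = 3,187/70,809 = 4.50%.
After the first change, employed falls and unemployed rises by 2,431; labor force unchanged → E = 65,191, U = 5,618, labor force = 70,809.
After the second change, employed and labor force both rise by 2,426; unemployed unchanged → E = 67,617, U = 5,618, labor force = 73,235.
New unemployment rate = 5,618 / 73,235 = 7.67%.
Change = 7.67% − 4.50% = +3.17 percentage points.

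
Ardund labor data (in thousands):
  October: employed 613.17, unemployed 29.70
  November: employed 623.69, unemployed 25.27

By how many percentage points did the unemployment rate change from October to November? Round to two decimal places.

October: labor force = 613.17 + 29.70 = 642.87; u = 29.70/642.87 = 4.62%.
November: labor force = 623.69 + 25.27 = 648.96; u = 25.27/648.96 = 3.89%.
Change = 3.89% − 4.62% = −0.73 pp.

The unemployment rate changed by −0.73 percentage points.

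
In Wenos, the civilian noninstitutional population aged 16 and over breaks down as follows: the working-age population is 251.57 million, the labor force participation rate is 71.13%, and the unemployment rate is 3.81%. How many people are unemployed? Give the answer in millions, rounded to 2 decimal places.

About 6.82 million are unemployed.

Labor force = 0.7113 × 251.57 = 178.94 million.
Unemployed = 0.0381 × 178.94 ≈ 6.82 million.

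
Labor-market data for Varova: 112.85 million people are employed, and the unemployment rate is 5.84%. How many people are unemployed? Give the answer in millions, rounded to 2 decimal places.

Let U be the number unemployed. The labor force is E + U, and U/(E+U) = 0.0584.
So U = 0.0584 × 112.85 / (1 − 0.0584) = 6.5904 / 0.9416 ≈ 7.00 million.

About 7.00 million are unemployed.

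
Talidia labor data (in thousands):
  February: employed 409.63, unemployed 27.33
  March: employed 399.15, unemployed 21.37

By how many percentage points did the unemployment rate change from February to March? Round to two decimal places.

February: labor force = 409.63 + 27.33 = 436.96; u = 27.33/436.96 = 6.25%.
March: labor force = 399.15 + 21.37 = 420.52; u = 21.37/420.52 = 5.08%.
Change = 5.08% − 6.25% = −1.17 pp.

The unemployment rate changed by −1.17 percentage points.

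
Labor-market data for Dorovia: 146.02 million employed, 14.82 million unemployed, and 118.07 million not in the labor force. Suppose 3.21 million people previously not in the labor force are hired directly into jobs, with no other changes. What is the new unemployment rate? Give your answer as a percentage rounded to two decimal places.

New unemployment rate ≈ 9.03%.

Initially, labor force = 146.02 + 14.82 = 160.84 million, so u = 14.82/160.84 = 9.21%.
After the change, employed and labor force both rise by 3.21; unemployed unchanged → E = 149.23, U = 14.82, labor force = 164.05 million.
New unemployment rate = 14.82 / 164.05 = 9.03%.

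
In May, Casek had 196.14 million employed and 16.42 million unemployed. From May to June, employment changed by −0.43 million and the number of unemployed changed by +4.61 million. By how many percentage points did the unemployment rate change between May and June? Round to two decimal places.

May: labor force = 196.14 + 16.42 = 212.56; u = 16.42/212.56 = 7.72%.
June: labor force = 195.71 + 21.03 = 216.74; u = 21.03/216.74 = 9.70%.
Change = 9.70% − 7.72% = +1.98 pp.

The unemployment rate changed by +1.98 percentage points.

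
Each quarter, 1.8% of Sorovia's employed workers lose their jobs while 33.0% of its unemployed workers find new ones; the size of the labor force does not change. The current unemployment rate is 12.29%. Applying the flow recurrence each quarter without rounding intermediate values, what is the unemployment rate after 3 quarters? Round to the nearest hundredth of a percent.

With a fixed labor force, u_{t+1} = u_t + s·(1−u_t) − f·u_t = u_t·(1−s−f) + s.
Here 1−s−f = 0.652 and s = 0.018.
u_1 = 0.122900 × 0.652 + 0.018 = 0.098131.
u_2 = 0.098131 × 0.652 + 0.018 = 0.081981.
u_3 = 0.081981 × 0.652 + 0.018 = 0.071452.

Unemployment rate after three quarters ≈ 7.15%.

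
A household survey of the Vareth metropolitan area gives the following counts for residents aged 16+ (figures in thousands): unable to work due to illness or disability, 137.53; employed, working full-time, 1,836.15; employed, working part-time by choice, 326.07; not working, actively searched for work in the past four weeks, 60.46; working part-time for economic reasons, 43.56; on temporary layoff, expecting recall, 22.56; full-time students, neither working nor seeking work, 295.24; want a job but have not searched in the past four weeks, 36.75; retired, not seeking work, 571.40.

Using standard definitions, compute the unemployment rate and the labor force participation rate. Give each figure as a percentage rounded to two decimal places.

Unemployment rate ≈ 3.63%; labor force participation rate ≈ 68.74%.

Employed = 1,836.15 + 326.07 + 43.56 = 2,205.78 thousand (anyone who worked, including part-time for economic reasons, counts as employed).
Unemployed = 60.46 + 22.56 = 83.02 thousand (jobless and actively searching, or on temporary layoff).
Labor force = 2,205.78 + 83.02 = 2,288.80 thousand.
Not in labor force = 137.53 + 295.24 + 36.75 + 571.40 = 1,040.92 thousand (those not working and not actively searching are outside the labor force — including those who want a job but have given up searching).
Civilian working-age population = 2,288.80 + 1,040.92 = 3,329.72 thousand.
Unemployment rate = 83.02 / 2,288.80 = 3.63%.
Labor force participation rate = 2,288.80 / 3,329.72 = 68.74%.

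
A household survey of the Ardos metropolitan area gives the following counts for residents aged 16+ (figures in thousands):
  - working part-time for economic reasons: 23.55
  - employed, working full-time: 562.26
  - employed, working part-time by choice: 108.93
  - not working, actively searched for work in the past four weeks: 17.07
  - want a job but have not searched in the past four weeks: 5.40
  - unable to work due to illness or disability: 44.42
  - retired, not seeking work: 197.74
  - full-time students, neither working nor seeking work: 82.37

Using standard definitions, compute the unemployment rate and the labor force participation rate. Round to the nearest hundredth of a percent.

Employed = 23.55 + 562.26 + 108.93 = 694.74 thousand (anyone who worked, including part-time for economic reasons, counts as employed).
Unemployed = 17.07 thousand.
Labor force = 694.74 + 17.07 = 711.81 thousand.
Not in labor force = 5.40 + 44.42 + 197.74 + 82.37 = 329.93 thousand (those not working and not actively searching are outside the labor force — including those who want a job but have given up searching).
Civilian working-age population = 711.81 + 329.93 = 1,041.74 thousand.
Unemployment rate = 17.07 / 711.81 = 2.40%.
Labor force participation rate = 711.81 / 1,041.74 = 68.33%.

Unemployment rate ≈ 2.40%; labor force participation rate ≈ 68.33%.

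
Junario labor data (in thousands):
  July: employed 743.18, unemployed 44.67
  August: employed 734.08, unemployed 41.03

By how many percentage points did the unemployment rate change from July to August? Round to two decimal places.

The unemployment rate changed by −0.38 percentage points.

July: labor force = 743.18 + 44.67 = 787.85; u = 44.67/787.85 = 5.67%.
August: labor force = 734.08 + 41.03 = 775.11; u = 41.03/775.11 = 5.29%.
Change = 5.29% − 5.67% = −0.38 pp.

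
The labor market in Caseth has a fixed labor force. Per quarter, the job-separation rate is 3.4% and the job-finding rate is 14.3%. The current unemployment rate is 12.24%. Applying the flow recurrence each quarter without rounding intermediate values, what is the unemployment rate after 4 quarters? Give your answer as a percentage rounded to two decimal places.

Unemployment rate after four quarters ≈ 16.01%.

With a fixed labor force, u_{t+1} = u_t + s·(1−u_t) − f·u_t = u_t·(1−s−f) + s.
Here 1−s−f = 0.823 and s = 0.034.
u_1 = 0.122400 × 0.823 + 0.034 = 0.134735.
u_2 = 0.134735 × 0.823 + 0.034 = 0.144887.
u_3 = 0.144887 × 0.823 + 0.034 = 0.153242.
u_4 = 0.153242 × 0.823 + 0.034 = 0.160118.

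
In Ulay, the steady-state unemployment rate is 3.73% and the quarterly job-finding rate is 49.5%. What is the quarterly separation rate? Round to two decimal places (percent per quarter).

From u* = s/(s+f): s = u·f/(1−u).
s = 0.0373 × 49.5 / (1 − 0.0373) = 1.8463 / 0.9627 ≈ 1.92% per quarter.

Separation rate ≈ 1.92% per quarter.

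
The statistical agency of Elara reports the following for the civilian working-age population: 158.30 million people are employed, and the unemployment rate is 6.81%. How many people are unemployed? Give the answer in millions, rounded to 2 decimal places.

Let U be the number unemployed. The labor force is E + U, and U/(E+U) = 0.0681.
So U = 0.0681 × 158.30 / (1 − 0.0681) = 10.7802 / 0.9319 ≈ 11.57 million.

About 11.57 million are unemployed.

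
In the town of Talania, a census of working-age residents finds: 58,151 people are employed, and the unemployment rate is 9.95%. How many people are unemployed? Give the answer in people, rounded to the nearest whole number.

About 6,425 are unemployed.

Let U be the number unemployed. The labor force is E + U, and U/(E+U) = 0.0995.
So U = 0.0995 × 58,151 / (1 − 0.0995) = 5786.02 / 0.9005 ≈ 6,425.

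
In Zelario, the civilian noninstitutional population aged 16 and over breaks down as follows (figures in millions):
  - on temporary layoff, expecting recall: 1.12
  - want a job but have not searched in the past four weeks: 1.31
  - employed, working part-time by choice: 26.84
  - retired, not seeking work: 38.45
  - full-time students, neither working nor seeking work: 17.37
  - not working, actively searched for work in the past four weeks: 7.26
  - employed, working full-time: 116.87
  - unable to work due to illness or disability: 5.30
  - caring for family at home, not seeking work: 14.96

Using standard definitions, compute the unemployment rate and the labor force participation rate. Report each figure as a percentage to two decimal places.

Employed = 26.84 + 116.87 = 143.71 million.
Unemployed = 1.12 + 7.26 = 8.38 million (jobless and actively searching, or on temporary layoff).
Labor force = 143.71 + 8.38 = 152.09 million.
Not in labor force = 1.31 + 38.45 + 17.37 + 5.30 + 14.96 = 77.39 million (those not working and not actively searching are outside the labor force — including those who want a job but have given up searching).
Civilian working-age population = 152.09 + 77.39 = 229.48 million.
Unemployment rate = 8.38 / 152.09 = 5.51%.
Labor force participation rate = 152.09 / 229.48 = 66.28%.

Unemployment rate ≈ 5.51%; labor force participation rate ≈ 66.28%.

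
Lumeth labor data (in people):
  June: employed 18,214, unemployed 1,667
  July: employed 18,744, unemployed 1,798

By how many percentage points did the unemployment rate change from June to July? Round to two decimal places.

June: labor force = 18,214 + 1,667 = 19,881; u = 1,667/19,881 = 8.38%.
July: labor force = 18,744 + 1,798 = 20,542; u = 1,798/20,542 = 8.75%.
Change = 8.75% − 8.38% = +0.37 pp.

The unemployment rate changed by +0.37 percentage points.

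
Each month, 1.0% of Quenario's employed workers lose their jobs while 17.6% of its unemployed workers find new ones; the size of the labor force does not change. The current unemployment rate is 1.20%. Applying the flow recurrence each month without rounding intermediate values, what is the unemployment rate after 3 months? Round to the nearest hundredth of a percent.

Unemployment rate after three months ≈ 3.12%.

With a fixed labor force, u_{t+1} = u_t + s·(1−u_t) − f·u_t = u_t·(1−s−f) + s.
Here 1−s−f = 0.814 and s = 0.010.
u_1 = 0.012000 × 0.814 + 0.010 = 0.019768.
u_2 = 0.019768 × 0.814 + 0.010 = 0.026091.
u_3 = 0.026091 × 0.814 + 0.010 = 0.031238.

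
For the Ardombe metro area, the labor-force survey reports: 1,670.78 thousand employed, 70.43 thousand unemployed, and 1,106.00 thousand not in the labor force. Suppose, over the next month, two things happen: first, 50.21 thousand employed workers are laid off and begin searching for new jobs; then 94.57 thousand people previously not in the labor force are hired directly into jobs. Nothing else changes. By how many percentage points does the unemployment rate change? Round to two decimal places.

Initially, labor force = 1,670.78 + 70.43 = 1,741.21 thousand, so u = 70.43/1,741.21 = 4.04%.
After the first change, employed falls and unemployed rises by 50.21; labor force unchanged → E = 1,620.57, U = 120.64, labor force = 1,741.21 thousand.
After the second change, employed and labor force both rise by 94.57; unemployed unchanged → E = 1,715.14, U = 120.64, labor force = 1,835.78 thousand.
New unemployment rate = 120.64 / 1,835.78 = 6.57%.
Change = 6.57% − 4.04% = +2.53 percentage points.

The unemployment rate changes by +2.53 percentage points.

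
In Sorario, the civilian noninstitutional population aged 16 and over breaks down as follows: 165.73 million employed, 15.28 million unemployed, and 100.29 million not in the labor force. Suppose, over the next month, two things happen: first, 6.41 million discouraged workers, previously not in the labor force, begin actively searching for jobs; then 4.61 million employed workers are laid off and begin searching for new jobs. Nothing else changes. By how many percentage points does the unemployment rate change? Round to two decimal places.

Initially, labor force = 165.73 + 15.28 = 181.01 million, so u = 15.28/181.01 = 8.44%.
After the first change, unemployed and labor force both rise by 6.41 → E = 165.73, U = 21.69, labor force = 187.42 million.
After the second change, employed falls and unemployed rises by 4.61; labor force unchanged → E = 161.12, U = 26.30, labor force = 187.42 million.
New unemployment rate = 26.30 / 187.42 = 14.03%.
Change = 14.03% − 8.44% = +5.59 percentage points.

The unemployment rate changes by +5.59 percentage points.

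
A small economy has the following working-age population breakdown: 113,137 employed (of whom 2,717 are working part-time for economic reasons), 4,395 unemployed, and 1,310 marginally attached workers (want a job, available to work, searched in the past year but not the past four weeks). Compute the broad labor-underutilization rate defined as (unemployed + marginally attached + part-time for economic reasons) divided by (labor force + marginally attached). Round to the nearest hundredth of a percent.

Labor force = 113,137 + 4,395 = 117,532.
Numerator = 4,395 + 1,310 + 2,717 = 8,422.
Denominator = 117,532 + 1,310 = 118,842.
Broad rate = 8,422 / 118,842 = 7.09%.

Broad underutilization rate ≈ 7.09%.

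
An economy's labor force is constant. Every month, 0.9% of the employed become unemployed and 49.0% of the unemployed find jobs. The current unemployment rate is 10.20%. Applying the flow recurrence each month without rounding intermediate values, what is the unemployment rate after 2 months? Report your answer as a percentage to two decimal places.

With a fixed labor force, u_{t+1} = u_t + s·(1−u_t) − f·u_t = u_t·(1−s−f) + s.
Here 1−s−f = 0.501 and s = 0.009.
u_1 = 0.102000 × 0.501 + 0.009 = 0.060102.
u_2 = 0.060102 × 0.501 + 0.009 = 0.039111.

Unemployment rate after two months ≈ 3.91%.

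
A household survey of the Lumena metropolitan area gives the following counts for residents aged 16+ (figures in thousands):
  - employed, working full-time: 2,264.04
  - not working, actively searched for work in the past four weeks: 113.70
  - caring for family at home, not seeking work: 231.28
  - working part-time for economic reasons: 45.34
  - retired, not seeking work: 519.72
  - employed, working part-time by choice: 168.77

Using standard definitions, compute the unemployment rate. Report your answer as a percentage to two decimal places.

Employed = 2,264.04 + 45.34 + 168.77 = 2,478.15 thousand (anyone who worked, including part-time for economic reasons, counts as employed).
Unemployed = 113.70 thousand.
Labor force = 2,478.15 + 113.70 = 2,591.85 thousand.
Unemployment rate = 113.70 / 2,591.85 = 4.39%.

Unemployment rate ≈ 4.39%.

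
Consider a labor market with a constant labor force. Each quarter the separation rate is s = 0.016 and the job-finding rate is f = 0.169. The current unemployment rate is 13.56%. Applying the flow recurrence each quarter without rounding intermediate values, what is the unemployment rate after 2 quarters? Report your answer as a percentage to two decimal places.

With a fixed labor force, u_{t+1} = u_t + s·(1−u_t) − f·u_t = u_t·(1−s−f) + s.
Here 1−s−f = 0.815 and s = 0.016.
u_1 = 0.135600 × 0.815 + 0.016 = 0.126514.
u_2 = 0.126514 × 0.815 + 0.016 = 0.119109.

Unemployment rate after two quarters ≈ 11.91%.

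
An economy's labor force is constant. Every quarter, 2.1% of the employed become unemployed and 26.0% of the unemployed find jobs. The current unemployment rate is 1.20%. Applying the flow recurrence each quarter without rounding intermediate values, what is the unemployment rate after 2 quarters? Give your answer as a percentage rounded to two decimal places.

With a fixed labor force, u_{t+1} = u_t + s·(1−u_t) − f·u_t = u_t·(1−s−f) + s.
Here 1−s−f = 0.719 and s = 0.021.
u_1 = 0.012000 × 0.719 + 0.021 = 0.029628.
u_2 = 0.029628 × 0.719 + 0.021 = 0.042303.

Unemployment rate after two quarters ≈ 4.23%.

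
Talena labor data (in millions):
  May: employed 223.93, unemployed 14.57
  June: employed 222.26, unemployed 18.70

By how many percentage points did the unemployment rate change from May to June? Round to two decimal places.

May: labor force = 223.93 + 14.57 = 238.50; u = 14.57/238.50 = 6.11%.
June: labor force = 222.26 + 18.70 = 240.96; u = 18.70/240.96 = 7.76%.
Change = 7.76% − 6.11% = +1.65 pp.

The unemployment rate changed by +1.65 percentage points.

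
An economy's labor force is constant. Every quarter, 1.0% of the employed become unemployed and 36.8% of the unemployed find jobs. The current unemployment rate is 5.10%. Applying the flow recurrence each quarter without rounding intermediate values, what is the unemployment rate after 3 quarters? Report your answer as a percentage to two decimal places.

Unemployment rate after three quarters ≈ 3.24%.

With a fixed labor force, u_{t+1} = u_t + s·(1−u_t) − f·u_t = u_t·(1−s−f) + s.
Here 1−s−f = 0.622 and s = 0.010.
u_1 = 0.051000 × 0.622 + 0.010 = 0.041722.
u_2 = 0.041722 × 0.622 + 0.010 = 0.035951.
u_3 = 0.035951 × 0.622 + 0.010 = 0.032362.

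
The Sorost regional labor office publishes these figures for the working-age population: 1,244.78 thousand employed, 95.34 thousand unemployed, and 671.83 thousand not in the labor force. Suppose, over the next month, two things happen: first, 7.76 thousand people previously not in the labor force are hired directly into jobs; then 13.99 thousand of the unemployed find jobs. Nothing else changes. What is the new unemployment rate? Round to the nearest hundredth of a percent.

New unemployment rate ≈ 6.04%.

Initially, labor force = 1,244.78 + 95.34 = 1,340.12 thousand, so u = 95.34/1,340.12 = 7.11%.
After the first change, employed and labor force both rise by 7.76; unemployed unchanged → E = 1,252.54, U = 95.34, labor force = 1,347.88 thousand.
After the second change, unemployed falls and employed rises by 13.99; labor force unchanged → E = 1,266.53, U = 81.35, labor force = 1,347.88 thousand.
New unemployment rate = 81.35 / 1,347.88 = 6.04%.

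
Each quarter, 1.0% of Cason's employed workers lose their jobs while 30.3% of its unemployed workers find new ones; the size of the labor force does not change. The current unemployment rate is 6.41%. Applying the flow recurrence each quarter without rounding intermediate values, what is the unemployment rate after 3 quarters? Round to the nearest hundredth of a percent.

With a fixed labor force, u_{t+1} = u_t + s·(1−u_t) − f·u_t = u_t·(1−s−f) + s.
Here 1−s−f = 0.687 and s = 0.010.
u_1 = 0.064100 × 0.687 + 0.010 = 0.054037.
u_2 = 0.054037 × 0.687 + 0.010 = 0.047123.
u_3 = 0.047123 × 0.687 + 0.010 = 0.042374.

Unemployment rate after three quarters ≈ 4.24%.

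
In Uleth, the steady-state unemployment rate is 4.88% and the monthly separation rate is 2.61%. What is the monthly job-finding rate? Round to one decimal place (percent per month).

From u* = s/(s+f): f = s·(1−u)/u.
f = 2.61 × (1 − 0.0488) / 0.0488 = 2.4826 / 0.0488 ≈ 50.9% per month.

Job-finding rate ≈ 50.9% per month.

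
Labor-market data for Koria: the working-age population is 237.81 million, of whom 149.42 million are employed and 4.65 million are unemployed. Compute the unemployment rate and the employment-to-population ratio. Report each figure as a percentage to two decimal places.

Labor force = employed + unemployed = 149.42 + 4.65 = 154.07 million.
Unemployment rate = 4.65 / 154.07 = 3.02%.
Employment-population ratio = 149.42 / 237.81 = 62.83%.

Unemployment rate ≈ 3.02%; employment-population ratio ≈ 62.83%.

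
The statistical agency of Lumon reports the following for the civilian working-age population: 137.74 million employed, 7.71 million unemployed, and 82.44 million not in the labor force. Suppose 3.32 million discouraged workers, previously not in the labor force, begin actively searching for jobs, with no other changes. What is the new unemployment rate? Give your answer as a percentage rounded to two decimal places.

New unemployment rate ≈ 7.41%.

Initially, labor force = 137.74 + 7.71 = 145.45 million, so u = 7.71/145.45 = 5.30%.
After the change, unemployed and labor force both rise by 3.32 → E = 137.74, U = 11.03, labor force = 148.77 million.
New unemployment rate = 11.03 / 148.77 = 7.41%.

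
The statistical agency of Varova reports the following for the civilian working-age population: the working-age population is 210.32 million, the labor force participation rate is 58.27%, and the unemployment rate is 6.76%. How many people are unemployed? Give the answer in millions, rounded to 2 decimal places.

Labor force = 0.5827 × 210.32 = 122.55 million.
Unemployed = 0.0676 × 122.55 ≈ 8.28 million.

About 8.28 million are unemployed.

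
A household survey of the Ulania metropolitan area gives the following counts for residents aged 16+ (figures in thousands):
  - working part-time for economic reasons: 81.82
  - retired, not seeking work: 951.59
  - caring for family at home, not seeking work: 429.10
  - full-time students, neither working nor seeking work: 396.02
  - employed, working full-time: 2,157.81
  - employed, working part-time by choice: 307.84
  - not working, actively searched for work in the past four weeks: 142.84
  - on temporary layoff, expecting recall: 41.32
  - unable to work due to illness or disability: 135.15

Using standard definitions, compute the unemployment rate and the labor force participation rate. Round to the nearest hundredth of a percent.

Unemployment rate ≈ 6.74%; labor force participation rate ≈ 58.83%.

Employed = 81.82 + 2,157.81 + 307.84 = 2,547.47 thousand (anyone who worked, including part-time for economic reasons, counts as employed).
Unemployed = 142.84 + 41.32 = 184.16 thousand (jobless and actively searching, or on temporary layoff).
Labor force = 2,547.47 + 184.16 = 2,731.63 thousand.
Not in labor force = 951.59 + 429.10 + 396.02 + 135.15 = 1,911.86 thousand (those not working and not actively searching are outside the labor force).
Civilian working-age population = 2,731.63 + 1,911.86 = 4,643.49 thousand.
Unemployment rate = 184.16 / 2,731.63 = 6.74%.
Labor force participation rate = 2,731.63 / 4,643.49 = 58.83%.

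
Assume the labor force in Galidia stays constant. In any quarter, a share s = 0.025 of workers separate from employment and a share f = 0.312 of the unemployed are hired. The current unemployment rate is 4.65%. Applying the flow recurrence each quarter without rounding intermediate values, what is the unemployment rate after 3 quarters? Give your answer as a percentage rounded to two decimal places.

With a fixed labor force, u_{t+1} = u_t + s·(1−u_t) − f·u_t = u_t·(1−s−f) + s.
Here 1−s−f = 0.663 and s = 0.025.
u_1 = 0.046500 × 0.663 + 0.025 = 0.055830.
u_2 = 0.055830 × 0.663 + 0.025 = 0.062015.
u_3 = 0.062015 × 0.663 + 0.025 = 0.066116.

Unemployment rate after three quarters ≈ 6.61%.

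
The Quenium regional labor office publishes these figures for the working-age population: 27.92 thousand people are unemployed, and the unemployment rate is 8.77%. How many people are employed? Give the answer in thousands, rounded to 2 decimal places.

About 290.44 thousand are employed.

Labor force = U / u = 27.92 / 0.0877 ≈ 318.36 thousand.
Employed = labor force − unemployed = 318.36 − 27.92 = 290.44 thousand.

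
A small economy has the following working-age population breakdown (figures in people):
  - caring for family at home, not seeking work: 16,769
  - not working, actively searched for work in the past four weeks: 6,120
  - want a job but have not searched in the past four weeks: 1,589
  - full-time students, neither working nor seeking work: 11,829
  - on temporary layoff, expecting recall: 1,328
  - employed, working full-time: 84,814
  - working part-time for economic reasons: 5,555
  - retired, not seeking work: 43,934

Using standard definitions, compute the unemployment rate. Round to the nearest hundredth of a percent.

Employed = 84,814 + 5,555 = 90,369 (anyone who worked, including part-time for economic reasons, counts as employed).
Unemployed = 6,120 + 1,328 = 7,448 (jobless and actively searching, or on temporary layoff).
Labor force = 90,369 + 7,448 = 97,817.
Unemployment rate = 7,448 / 97,817 = 7.61%.

Unemployment rate ≈ 7.61%.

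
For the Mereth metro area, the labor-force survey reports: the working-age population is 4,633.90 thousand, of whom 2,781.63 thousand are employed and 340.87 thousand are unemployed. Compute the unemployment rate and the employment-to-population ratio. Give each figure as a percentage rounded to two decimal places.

Unemployment rate ≈ 10.92%; employment-population ratio ≈ 60.03%.

Labor force = employed + unemployed = 2,781.63 + 340.87 = 3,122.50 thousand.
Unemployment rate = 340.87 / 3,122.50 = 10.92%.
Employment-population ratio = 2,781.63 / 4,633.90 = 60.03%.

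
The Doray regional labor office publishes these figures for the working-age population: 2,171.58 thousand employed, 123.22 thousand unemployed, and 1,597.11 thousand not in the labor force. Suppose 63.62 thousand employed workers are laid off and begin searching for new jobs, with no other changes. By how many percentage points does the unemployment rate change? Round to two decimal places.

The unemployment rate changes by +2.77 percentage points.

Initially, labor force = 2,171.58 + 123.22 = 2,294.80 thousand, so u = 123.22/2,294.80 = 5.37%.
After the change, employed falls and unemployed rises by 63.62; labor force unchanged → E = 2,107.96, U = 186.84, labor force = 2,294.80 thousand.
New unemployment rate = 186.84 / 2,294.80 = 8.14%.
Change = 8.14% − 5.37% = +2.77 percentage points.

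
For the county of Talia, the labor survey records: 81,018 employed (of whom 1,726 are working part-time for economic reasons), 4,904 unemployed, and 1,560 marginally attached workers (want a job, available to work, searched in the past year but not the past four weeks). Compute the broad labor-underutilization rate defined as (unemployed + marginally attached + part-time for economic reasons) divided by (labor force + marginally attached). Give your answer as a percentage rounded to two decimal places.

Broad underutilization rate ≈ 9.36%.

Labor force = 81,018 + 4,904 = 85,922.
Numerator = 4,904 + 1,560 + 1,726 = 8,190.
Denominator = 85,922 + 1,560 = 87,482.
Broad rate = 8,190 / 87,482 = 9.36%.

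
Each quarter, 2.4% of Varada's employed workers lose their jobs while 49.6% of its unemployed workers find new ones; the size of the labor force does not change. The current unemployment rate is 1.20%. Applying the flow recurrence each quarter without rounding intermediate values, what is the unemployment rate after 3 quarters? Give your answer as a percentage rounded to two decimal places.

With a fixed labor force, u_{t+1} = u_t + s·(1−u_t) − f·u_t = u_t·(1−s−f) + s.
Here 1−s−f = 0.480 and s = 0.024.
u_1 = 0.012000 × 0.480 + 0.024 = 0.029760.
u_2 = 0.029760 × 0.480 + 0.024 = 0.038285.
u_3 = 0.038285 × 0.480 + 0.024 = 0.042377.

Unemployment rate after three quarters ≈ 4.24%.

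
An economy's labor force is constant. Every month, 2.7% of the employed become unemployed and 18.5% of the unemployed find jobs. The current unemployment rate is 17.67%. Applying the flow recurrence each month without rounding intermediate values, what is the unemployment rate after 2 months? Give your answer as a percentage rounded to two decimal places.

Unemployment rate after two months ≈ 15.80%.

With a fixed labor force, u_{t+1} = u_t + s·(1−u_t) − f·u_t = u_t·(1−s−f) + s.
Here 1−s−f = 0.788 and s = 0.027.
u_1 = 0.176700 × 0.788 + 0.027 = 0.166240.
u_2 = 0.166240 × 0.788 + 0.027 = 0.157997.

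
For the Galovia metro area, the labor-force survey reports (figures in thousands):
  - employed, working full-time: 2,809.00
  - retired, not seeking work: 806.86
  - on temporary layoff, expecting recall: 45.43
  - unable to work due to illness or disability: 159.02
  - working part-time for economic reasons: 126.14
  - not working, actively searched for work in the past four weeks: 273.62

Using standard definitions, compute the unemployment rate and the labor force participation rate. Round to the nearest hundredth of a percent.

Unemployment rate ≈ 9.80%; labor force participation rate ≈ 77.11%.

Employed = 2,809.00 + 126.14 = 2,935.14 thousand (anyone who worked, including part-time for economic reasons, counts as employed).
Unemployed = 45.43 + 273.62 = 319.05 thousand (jobless and actively searching, or on temporary layoff).
Labor force = 2,935.14 + 319.05 = 3,254.19 thousand.
Not in labor force = 806.86 + 159.02 = 965.88 thousand (those not working and not actively searching are outside the labor force).
Civilian working-age population = 3,254.19 + 965.88 = 4,220.07 thousand.
Unemployment rate = 319.05 / 3,254.19 = 9.80%.
Labor force participation rate = 3,254.19 / 4,220.07 = 77.11%.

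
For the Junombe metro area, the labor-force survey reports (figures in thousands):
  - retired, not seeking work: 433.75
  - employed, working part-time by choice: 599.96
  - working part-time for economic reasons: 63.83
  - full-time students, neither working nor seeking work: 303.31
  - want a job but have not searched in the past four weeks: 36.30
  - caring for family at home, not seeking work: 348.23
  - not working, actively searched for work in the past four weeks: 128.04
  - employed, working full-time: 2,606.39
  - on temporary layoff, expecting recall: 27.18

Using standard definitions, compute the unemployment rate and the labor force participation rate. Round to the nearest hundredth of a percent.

Unemployment rate ≈ 4.53%; labor force participation rate ≈ 75.33%.

Employed = 599.96 + 63.83 + 2,606.39 = 3,270.18 thousand (anyone who worked, including part-time for economic reasons, counts as employed).
Unemployed = 128.04 + 27.18 = 155.22 thousand (jobless and actively searching, or on temporary layoff).
Labor force = 3,270.18 + 155.22 = 3,425.40 thousand.
Not in labor force = 433.75 + 303.31 + 36.30 + 348.23 = 1,121.59 thousand (those not working and not actively searching are outside the labor force — including those who want a job but have given up searching).
Civilian working-age population = 3,425.40 + 1,121.59 = 4,546.99 thousand.
Unemployment rate = 155.22 / 3,425.40 = 4.53%.
Labor force participation rate = 3,425.40 / 4,546.99 = 75.33%.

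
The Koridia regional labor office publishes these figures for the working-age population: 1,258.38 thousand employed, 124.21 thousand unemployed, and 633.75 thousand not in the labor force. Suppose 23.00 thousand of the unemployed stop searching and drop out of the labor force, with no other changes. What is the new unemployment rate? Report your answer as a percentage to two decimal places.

New unemployment rate ≈ 7.44%.

Initially, labor force = 1,258.38 + 124.21 = 1,382.59 thousand, so u = 124.21/1,382.59 = 8.98%.
After the change, unemployed and labor force both fall by 23.00 → E = 1,258.38, U = 101.21, labor force = 1,359.59 thousand.
New unemployment rate = 101.21 / 1,359.59 = 7.44%.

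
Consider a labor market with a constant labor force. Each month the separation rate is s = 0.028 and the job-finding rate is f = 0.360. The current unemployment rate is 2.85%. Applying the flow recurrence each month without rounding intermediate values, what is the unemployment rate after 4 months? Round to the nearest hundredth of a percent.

Unemployment rate after four months ≈ 6.60%.

With a fixed labor force, u_{t+1} = u_t + s·(1−u_t) − f·u_t = u_t·(1−s−f) + s.
Here 1−s−f = 0.612 and s = 0.028.
u_1 = 0.028500 × 0.612 + 0.028 = 0.045442.
u_2 = 0.045442 × 0.612 + 0.028 = 0.055811.
u_3 = 0.055811 × 0.612 + 0.028 = 0.062156.
u_4 = 0.062156 × 0.612 + 0.028 = 0.066039.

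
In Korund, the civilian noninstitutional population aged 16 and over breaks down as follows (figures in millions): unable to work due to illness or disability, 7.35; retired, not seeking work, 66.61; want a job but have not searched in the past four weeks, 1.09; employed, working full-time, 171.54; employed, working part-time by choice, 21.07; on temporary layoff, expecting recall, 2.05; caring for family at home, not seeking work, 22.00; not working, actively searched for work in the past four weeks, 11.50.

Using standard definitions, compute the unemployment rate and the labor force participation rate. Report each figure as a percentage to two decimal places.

Unemployment rate ≈ 6.57%; labor force participation rate ≈ 67.99%.

Employed = 171.54 + 21.07 = 192.61 million.
Unemployed = 2.05 + 11.50 = 13.55 million (jobless and actively searching, or on temporary layoff).
Labor force = 192.61 + 13.55 = 206.16 million.
Not in labor force = 7.35 + 66.61 + 1.09 + 22.00 = 97.05 million (those not working and not actively searching are outside the labor force — including those who want a job but have given up searching).
Civilian working-age population = 206.16 + 97.05 = 303.21 million.
Unemployment rate = 13.55 / 206.16 = 6.57%.
Labor force participation rate = 206.16 / 303.21 = 67.99%.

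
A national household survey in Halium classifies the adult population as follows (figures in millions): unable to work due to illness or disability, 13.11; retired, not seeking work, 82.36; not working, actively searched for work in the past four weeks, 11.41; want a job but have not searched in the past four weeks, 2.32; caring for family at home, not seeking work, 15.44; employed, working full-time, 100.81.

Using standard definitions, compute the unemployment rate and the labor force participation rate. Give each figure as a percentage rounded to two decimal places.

Employed = 100.81 million.
Unemployed = 11.41 million.
Labor force = 100.81 + 11.41 = 112.22 million.
Not in labor force = 13.11 + 82.36 + 2.32 + 15.44 = 113.23 million (those not working and not actively searching are outside the labor force — including those who want a job but have given up searching).
Civilian working-age population = 112.22 + 113.23 = 225.45 million.
Unemployment rate = 11.41 / 112.22 = 10.17%.
Labor force participation rate = 112.22 / 225.45 = 49.78%.

Unemployment rate ≈ 10.17%; labor force participation rate ≈ 49.78%.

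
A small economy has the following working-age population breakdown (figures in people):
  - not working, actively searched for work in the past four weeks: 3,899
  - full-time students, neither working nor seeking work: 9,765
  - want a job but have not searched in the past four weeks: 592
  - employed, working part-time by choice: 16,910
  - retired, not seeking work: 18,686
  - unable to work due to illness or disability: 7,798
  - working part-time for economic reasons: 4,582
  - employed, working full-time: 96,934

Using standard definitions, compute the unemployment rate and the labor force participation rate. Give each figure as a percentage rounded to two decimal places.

Unemployment rate ≈ 3.19%; labor force participation rate ≈ 76.85%.

Employed = 16,910 + 4,582 + 96,934 = 118,426 (anyone who worked, including part-time for economic reasons, counts as employed).
Unemployed = 3,899.
Labor force = 118,426 + 3,899 = 122,325.
Not in labor force = 9,765 + 592 + 18,686 + 7,798 = 36,841 (those not working and not actively searching are outside the labor force — including those who want a job but have given up searching).
Civilian working-age population = 122,325 + 36,841 = 159,166.
Unemployment rate = 3,899 / 122,325 = 3.19%.
Labor force participation rate = 122,325 / 159,166 = 76.85%.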